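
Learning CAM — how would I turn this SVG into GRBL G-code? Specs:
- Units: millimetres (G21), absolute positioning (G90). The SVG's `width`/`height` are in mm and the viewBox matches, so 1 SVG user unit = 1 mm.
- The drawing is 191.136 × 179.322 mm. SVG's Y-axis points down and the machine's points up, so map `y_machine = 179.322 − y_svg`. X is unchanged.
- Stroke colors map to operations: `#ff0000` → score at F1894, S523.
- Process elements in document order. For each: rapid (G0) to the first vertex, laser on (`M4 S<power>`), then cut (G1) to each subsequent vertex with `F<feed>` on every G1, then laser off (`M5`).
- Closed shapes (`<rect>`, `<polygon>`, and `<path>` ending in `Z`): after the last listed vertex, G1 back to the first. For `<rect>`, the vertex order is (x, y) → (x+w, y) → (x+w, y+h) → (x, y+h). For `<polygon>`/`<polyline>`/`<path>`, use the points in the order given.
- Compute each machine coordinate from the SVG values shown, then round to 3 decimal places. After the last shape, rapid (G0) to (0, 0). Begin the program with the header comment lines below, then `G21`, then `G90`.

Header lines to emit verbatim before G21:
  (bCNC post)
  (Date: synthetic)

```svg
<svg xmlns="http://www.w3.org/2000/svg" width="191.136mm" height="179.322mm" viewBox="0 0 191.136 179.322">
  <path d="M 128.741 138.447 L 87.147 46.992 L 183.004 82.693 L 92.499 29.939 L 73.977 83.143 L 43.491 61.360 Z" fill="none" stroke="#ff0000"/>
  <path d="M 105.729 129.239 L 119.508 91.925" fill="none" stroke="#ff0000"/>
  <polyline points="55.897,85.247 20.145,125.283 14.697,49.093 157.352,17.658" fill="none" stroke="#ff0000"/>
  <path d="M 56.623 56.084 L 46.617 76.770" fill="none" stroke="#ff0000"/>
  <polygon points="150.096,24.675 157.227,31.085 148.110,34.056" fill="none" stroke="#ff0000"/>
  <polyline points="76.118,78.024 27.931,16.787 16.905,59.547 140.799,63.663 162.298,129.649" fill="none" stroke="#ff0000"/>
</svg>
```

(bCNC post)
(Date: synthetic)
G21
G90
G0 X128.741 Y40.875
M4 S523
G1 X87.147 Y132.330 F1894
G1 X183.004 Y96.629 F1894
G1 X92.499 Y149.383 F1894
G1 X73.977 Y96.179 F1894
G1 X43.491 Y117.962 F1894
G1 X128.741 Y40.875 F1894
M5
G0 X105.729 Y50.083
M4 S523
G1 X119.508 Y87.397 F1894
M5
G0 X55.897 Y94.075
M4 S523
G1 X20.145 Y54.039 F1894
G1 X14.697 Y130.229 F1894
G1 X157.352 Y161.664 F1894
M5
G0 X56.623 Y123.238
M4 S523
G1 X46.617 Y102.552 F1894
M5
G0 X150.096 Y154.647
M4 S523
G1 X157.227 Y148.237 F1894
G1 X148.110 Y145.266 F1894
G1 X150.096 Y154.647 F1894
M5
G0 X76.118 Y101.298
M4 S523
G1 X27.931 Y162.535 F1894
G1 X16.905 Y119.775 F1894
G1 X140.799 Y115.659 F1894
G1 X162.298 Y49.673 F1894
M5
G0 X0.000 Y0.000

1 u = 1 mm; y_m = 179.322 − y.

[1] `<path>` closed polygon, #ff0000→score S523 F1894: (128.741,40.875) → (87.147,132.330) → (183.004,96.629) → (92.499,149.383) → (73.977,96.179) → (43.491,117.962) → (128.741,40.875) (closed)

[2] `<path>` line segment, #ff0000→score S523 F1894: (105.729,50.083) → (119.508,87.397)

[3] `<polyline>` open polyline, #ff0000→score S523 F1894: (55.897,94.075) → (20.145,54.039) → (14.697,130.229) → (157.352,161.664)

[4] `<path>` line segment, #ff0000→score S523 F1894: (56.623,123.238) → (46.617,102.552)

[5] `<polygon>` regular polygon, #ff0000→score S523 F1894: (150.096,154.647) → (157.227,148.237) → (148.110,145.266) → (150.096,154.647) (closed)

[6] `<polyline>` open polyline, #ff0000→score S523 F1894: (76.118,101.298) → (27.931,162.535) → (16.905,119.775) → (140.799,115.659) → (162.298,49.673)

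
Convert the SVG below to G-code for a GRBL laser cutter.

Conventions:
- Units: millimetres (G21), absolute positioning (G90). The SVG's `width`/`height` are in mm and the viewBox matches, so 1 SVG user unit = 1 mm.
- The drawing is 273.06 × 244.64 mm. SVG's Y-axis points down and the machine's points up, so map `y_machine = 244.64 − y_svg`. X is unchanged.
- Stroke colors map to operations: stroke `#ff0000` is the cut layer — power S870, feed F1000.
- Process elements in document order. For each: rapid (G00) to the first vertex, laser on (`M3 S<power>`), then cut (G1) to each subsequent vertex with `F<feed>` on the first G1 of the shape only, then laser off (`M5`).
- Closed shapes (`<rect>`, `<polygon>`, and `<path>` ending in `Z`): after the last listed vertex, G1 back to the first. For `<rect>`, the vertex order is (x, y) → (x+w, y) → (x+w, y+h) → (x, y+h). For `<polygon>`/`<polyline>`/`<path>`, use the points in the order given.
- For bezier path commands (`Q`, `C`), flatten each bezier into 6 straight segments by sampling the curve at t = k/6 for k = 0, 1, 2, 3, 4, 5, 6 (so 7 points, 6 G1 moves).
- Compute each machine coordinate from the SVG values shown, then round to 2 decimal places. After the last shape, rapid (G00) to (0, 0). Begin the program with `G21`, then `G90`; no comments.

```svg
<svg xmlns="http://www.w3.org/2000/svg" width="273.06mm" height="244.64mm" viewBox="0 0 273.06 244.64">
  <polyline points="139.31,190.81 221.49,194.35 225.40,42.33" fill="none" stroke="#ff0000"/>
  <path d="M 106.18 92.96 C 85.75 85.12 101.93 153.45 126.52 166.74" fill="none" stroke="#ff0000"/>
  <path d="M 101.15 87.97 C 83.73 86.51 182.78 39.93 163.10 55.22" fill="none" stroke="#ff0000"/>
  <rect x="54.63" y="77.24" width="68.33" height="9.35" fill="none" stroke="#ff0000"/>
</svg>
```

G21
G90
G00 X139.31 Y53.83
M3 S870
G1 X221.49 Y50.29 F1000
G1 X225.40 Y202.31
M5
G00 X106.18 Y151.68
M3 S870
G1 X98.89 Y149.86 F1000
G1 X96.91 Y138.99
G1 X99.47 Y122.71
G1 X105.78 Y104.68
G1 X115.06 Y88.52
G1 X126.52 Y77.90
M5
G00 X101.15 Y156.67
M3 S870
G1 X101.06 Y160.66 F1000
G1 X113.84 Y169.21
G1 X132.97 Y179.33
G1 X151.91 Y188.05
G1 X164.13 Y192.40
G1 X163.10 Y189.42
M5
G00 X54.63 Y167.40
M3 S870
G1 X122.96 Y167.40 F1000
G1 X122.96 Y158.05
G1 X54.63 Y158.05
G1 X54.63 Y167.40
M5
G00 X0.00 Y0.00

Since the viewBox matches the mm dimensions, user units are millimetres directly. The only transform is the Y-flip y_m = 244.64 − y_svg.

Shape 1 is a open polyline drawn with `<polyline>`. Its stroke #ff0000 means cut at S870, F1000. After flipping Y the toolpath is (139.31,53.83) → (221.49,50.29) → (225.40,202.31).

Shape 2 is a cubic bezier drawn with `<path>`. Its stroke #ff0000 means cut at S870, F1000. After flipping Y the toolpath is (106.18,151.68) → (98.89,149.86) → (96.91,138.99) → (99.47,122.71) → (105.78,104.68) → (115.06,88.52) → (126.52,77.90).

Shape 3 is a cubic bezier drawn with `<path>`. Its stroke #ff0000 means cut at S870, F1000. After flipping Y the toolpath is (101.15,156.67) → (101.06,160.66) → (113.84,169.21) → (132.97,179.33) → (151.91,188.05) → (164.13,192.40) → (163.10,189.42).

Shape 4 is a rectangle drawn with `<rect>`. Its stroke #ff0000 means cut at S870, F1000. After flipping Y the toolpath is (54.63,167.40) → (122.96,167.40) → (122.96,158.05) → (54.63,158.05) → (54.63,167.40), returning to the start.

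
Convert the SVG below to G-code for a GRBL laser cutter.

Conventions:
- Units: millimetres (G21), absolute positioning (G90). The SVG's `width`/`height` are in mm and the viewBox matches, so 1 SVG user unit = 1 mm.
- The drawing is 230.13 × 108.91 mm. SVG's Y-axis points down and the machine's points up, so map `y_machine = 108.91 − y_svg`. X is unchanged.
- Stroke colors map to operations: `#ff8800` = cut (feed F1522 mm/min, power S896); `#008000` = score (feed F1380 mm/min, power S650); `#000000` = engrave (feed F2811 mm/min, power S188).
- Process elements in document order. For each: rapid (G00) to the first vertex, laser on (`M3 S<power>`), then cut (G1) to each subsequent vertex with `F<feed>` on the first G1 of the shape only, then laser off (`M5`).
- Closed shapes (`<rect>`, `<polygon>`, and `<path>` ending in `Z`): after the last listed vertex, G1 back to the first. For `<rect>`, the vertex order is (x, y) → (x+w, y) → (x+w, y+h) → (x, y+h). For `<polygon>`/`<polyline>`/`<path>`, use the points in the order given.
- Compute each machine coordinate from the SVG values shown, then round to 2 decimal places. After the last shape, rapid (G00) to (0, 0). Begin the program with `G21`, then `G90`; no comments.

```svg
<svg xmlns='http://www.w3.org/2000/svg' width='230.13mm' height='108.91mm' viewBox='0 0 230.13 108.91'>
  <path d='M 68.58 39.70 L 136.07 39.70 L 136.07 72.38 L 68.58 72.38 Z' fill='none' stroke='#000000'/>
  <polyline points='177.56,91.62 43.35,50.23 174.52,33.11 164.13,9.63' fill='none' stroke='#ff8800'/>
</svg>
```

G21
G90
G00 X68.58 Y69.21
M3 S188
G1 X136.07 Y69.21 F2811
G1 X136.07 Y36.53
G1 X68.58 Y36.53
G1 X68.58 Y69.21
M5
G00 X177.56 Y17.29
M3 S896
G1 X43.35 Y58.68 F1522
G1 X174.52 Y75.80
G1 X164.13 Y99.28
M5
G00 X0.00 Y0.00

viewBox `0 0 230.13 108.91` with mm width/height → 1 unit = 1 mm. Flip: y_m = 108.91 − y_svg.

**Shape 1** — `<path>` rectangle, stroke `#000000` → engrave (S188, F2811). Machine vertices: (68.58,69.21) → (136.07,69.21) → (136.07,36.53) → (68.58,36.53) → (68.58,69.21). Closed: final G1 returns to the first vertex.

**Shape 2** — `<polyline>` open polyline, stroke `#ff8800` → cut (S896, F1522). Machine vertices: (177.56,17.29) → (43.35,58.68) → (174.52,75.80) → (164.13,99.28). Open path.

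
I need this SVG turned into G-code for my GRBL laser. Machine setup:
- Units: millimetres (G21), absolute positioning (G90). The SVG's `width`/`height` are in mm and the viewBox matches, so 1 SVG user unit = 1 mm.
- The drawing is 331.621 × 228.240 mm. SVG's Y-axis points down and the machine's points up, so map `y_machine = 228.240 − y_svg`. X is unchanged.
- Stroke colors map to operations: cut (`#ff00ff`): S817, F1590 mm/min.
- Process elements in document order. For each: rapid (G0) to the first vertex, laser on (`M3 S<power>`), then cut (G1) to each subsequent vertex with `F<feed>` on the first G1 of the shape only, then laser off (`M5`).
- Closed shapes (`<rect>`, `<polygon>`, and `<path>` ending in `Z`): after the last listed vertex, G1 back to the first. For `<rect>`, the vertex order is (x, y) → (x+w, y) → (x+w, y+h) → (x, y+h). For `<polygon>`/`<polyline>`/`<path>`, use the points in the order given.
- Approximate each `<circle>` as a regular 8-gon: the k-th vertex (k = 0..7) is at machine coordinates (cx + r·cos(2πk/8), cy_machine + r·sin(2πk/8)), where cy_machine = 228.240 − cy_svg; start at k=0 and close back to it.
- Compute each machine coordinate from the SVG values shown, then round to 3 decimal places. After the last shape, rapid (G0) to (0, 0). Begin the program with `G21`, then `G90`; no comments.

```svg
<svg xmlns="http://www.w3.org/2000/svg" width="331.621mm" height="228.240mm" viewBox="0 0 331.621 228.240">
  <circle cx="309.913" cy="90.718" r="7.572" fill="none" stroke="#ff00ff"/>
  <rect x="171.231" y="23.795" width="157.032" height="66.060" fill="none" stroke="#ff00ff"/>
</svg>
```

viewBox `0 0 331.621 228.240` with mm width/height → 1 unit = 1 mm. Flip: y_m = 228.240 − y_svg.

**Shape 1** — `<circle>` circle, stroke `#ff00ff` → cut (S817, F1590). Machine vertices: (317.485,137.522) → (315.267,142.876) → (309.913,145.094) → (304.559,142.876) → (302.341,137.522) → (304.559,132.168) → (309.913,129.950) → (315.267,132.168) → (317.485,137.522). Closed: final G1 returns to the first vertex.

**Shape 2** — `<rect>` rectangle, stroke `#ff00ff` → cut (S817, F1590). Machine vertices: (171.231,204.445) → (328.263,204.445) → (328.263,138.385) → (171.231,138.385) → (171.231,204.445). Closed: final G1 returns to the first vertex.

G21
G90
G0 X317.485 Y137.522
M3 S817
G1 X315.267 Y142.876 F1590
G1 X309.913 Y145.094
G1 X304.559 Y142.876
G1 X302.341 Y137.522
G1 X304.559 Y132.168
G1 X309.913 Y129.950
G1 X315.267 Y132.168
G1 X317.485 Y137.522
M5
G0 X171.231 Y204.445
M3 S817
G1 X328.263 Y204.445 F1590
G1 X328.263 Y138.385
G1 X171.231 Y138.385
G1 X171.231 Y204.445
M5
G0 X0.000 Y0.000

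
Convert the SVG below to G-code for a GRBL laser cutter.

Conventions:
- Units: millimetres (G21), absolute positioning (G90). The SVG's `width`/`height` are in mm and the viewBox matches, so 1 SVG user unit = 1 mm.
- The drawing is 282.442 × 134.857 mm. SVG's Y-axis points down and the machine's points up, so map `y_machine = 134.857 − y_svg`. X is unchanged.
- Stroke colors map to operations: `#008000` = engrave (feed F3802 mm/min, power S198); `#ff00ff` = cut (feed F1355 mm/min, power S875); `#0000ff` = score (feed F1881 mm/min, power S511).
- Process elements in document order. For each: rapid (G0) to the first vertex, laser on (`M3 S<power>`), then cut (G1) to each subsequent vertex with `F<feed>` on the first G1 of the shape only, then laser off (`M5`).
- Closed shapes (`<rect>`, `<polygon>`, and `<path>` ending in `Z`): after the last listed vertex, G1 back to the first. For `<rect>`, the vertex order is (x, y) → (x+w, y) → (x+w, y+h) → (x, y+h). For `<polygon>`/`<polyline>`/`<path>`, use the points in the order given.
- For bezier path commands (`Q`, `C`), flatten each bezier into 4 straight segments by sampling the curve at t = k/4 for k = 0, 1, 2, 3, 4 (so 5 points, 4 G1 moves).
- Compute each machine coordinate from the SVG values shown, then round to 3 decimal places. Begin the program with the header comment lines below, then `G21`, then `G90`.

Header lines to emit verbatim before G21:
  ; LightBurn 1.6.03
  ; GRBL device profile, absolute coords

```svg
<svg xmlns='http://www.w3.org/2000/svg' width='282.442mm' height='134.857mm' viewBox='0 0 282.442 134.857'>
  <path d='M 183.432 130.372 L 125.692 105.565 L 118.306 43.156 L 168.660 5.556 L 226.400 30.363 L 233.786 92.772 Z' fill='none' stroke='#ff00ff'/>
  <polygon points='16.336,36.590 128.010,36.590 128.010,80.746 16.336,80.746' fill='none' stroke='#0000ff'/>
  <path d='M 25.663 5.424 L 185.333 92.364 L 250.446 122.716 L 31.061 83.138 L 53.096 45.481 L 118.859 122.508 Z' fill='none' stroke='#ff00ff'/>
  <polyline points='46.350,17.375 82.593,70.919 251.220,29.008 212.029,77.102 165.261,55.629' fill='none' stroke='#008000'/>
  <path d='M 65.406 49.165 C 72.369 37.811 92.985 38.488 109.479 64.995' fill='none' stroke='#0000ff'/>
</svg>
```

; LightBurn 1.6.03
; GRBL device profile, absolute coords
G21
G90
G0 X183.432 Y4.485
M3 S875
G1 X125.692 Y29.292 F1355
G1 X118.306 Y91.701
G1 X168.660 Y129.301
G1 X226.400 Y104.494
G1 X233.786 Y42.085
G1 X183.432 Y4.485
M5
G0 X16.336 Y98.267
M3 S511
G1 X128.010 Y98.267 F1881
G1 X128.010 Y54.111
G1 X16.336 Y54.111
G1 X16.336 Y98.267
M5
G0 X25.663 Y129.433
M3 S875
G1 X185.333 Y42.493 F1355
G1 X250.446 Y12.141
G1 X31.061 Y51.719
G1 X53.096 Y89.376
G1 X118.859 Y12.349
G1 X25.663 Y129.433
M5
G0 X46.350 Y117.482
M3 S198
G1 X82.593 Y63.938 F3802
G1 X251.220 Y105.849
G1 X212.029 Y57.755
G1 X165.261 Y79.228
M5
G0 X65.406 Y85.692
M3 S511
G1 X72.910 Y91.736 F1881
G1 X83.868 Y91.975
G1 X96.613 Y85.115
G1 X109.479 Y69.862
M5

Since the viewBox matches the mm dimensions, user units are millimetres directly. The only transform is the Y-flip y_m = 134.857 − y_svg.

Shape 1 is a regular polygon drawn with `<path>`. Its stroke #ff00ff means cut at S875, F1355. After flipping Y the toolpath is (183.432,4.485) → (125.692,29.292) → (118.306,91.701) → (168.660,129.301) → (226.400,104.494) → (233.786,42.085) → (183.432,4.485), returning to the start.

Shape 2 is a rectangle drawn with `<polygon>`. Its stroke #0000ff means score at S511, F1881. After flipping Y the toolpath is (16.336,98.267) → (128.010,98.267) → (128.010,54.111) → (16.336,54.111) → (16.336,98.267), returning to the start.

Shape 3 is a closed polygon drawn with `<path>`. Its stroke #ff00ff means cut at S875, F1355. After flipping Y the toolpath is (25.663,129.433) → (185.333,42.493) → (250.446,12.141) → (31.061,51.719) → (53.096,89.376) → (118.859,12.349) → (25.663,129.433), returning to the start.

Shape 4 is a open polyline drawn with `<polyline>`. Its stroke #008000 means engrave at S198, F3802. After flipping Y the toolpath is (46.350,117.482) → (82.593,63.938) → (251.220,105.849) → (212.029,57.755) → (165.261,79.228).

Shape 5 is a cubic bezier drawn with `<path>`. Its stroke #0000ff means score at S511, F1881. After flipping Y the toolpath is (65.406,85.692) → (72.910,91.736) → (83.868,91.975) → (96.613,85.115) → (109.479,69.862).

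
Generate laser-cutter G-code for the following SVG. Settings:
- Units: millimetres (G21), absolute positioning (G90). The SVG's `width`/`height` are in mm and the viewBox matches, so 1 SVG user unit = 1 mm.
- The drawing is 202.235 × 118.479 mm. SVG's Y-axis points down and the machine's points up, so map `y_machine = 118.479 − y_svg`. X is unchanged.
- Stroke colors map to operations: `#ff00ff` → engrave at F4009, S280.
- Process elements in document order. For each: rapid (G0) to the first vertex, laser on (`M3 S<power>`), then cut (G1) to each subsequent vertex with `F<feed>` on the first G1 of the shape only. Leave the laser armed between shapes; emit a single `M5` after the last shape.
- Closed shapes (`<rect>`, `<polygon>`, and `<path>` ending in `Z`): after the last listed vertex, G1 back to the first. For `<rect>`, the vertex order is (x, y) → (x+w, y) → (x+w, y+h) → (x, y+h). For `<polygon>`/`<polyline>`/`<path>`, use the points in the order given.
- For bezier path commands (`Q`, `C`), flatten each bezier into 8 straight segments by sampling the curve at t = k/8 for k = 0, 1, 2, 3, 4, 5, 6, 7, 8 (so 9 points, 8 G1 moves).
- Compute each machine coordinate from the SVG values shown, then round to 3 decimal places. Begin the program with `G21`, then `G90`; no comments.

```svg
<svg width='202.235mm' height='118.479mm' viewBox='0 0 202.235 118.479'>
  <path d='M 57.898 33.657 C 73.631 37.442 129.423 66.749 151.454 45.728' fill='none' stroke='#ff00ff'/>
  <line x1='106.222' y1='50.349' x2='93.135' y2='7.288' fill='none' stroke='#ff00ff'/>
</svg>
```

Since the viewBox matches the mm dimensions, user units are millimetres directly. The only transform is the Y-flip y_m = 118.479 − y_svg.

Shape 1 is a cubic bezier drawn with `<path>`. Its stroke #ff00ff means engrave at S280, F4009. After flipping Y the toolpath is (57.898,84.822) → (65.531,82.354) → (76.055,78.383) → (88.605,73.797) → (102.314,69.484) → (116.319,66.335) → (129.754,65.237) → (141.754,67.079) → (151.454,72.751).

Shape 2 is a line segment drawn with `<line>`. Its stroke #ff00ff means engrave at S280, F4009. After flipping Y the toolpath is (106.222,68.130) → (93.135,111.191).

G21
G90
G0 X57.898 Y84.822
M3 S280
G1 X65.531 Y82.354 F4009
G1 X76.055 Y78.383
G1 X88.605 Y73.797
G1 X102.314 Y69.484
G1 X116.319 Y66.335
G1 X129.754 Y65.237
G1 X141.754 Y67.079
G1 X151.454 Y72.751
G0 X106.222 Y68.130
M3 S280
G1 X93.135 Y111.191 F4009
M5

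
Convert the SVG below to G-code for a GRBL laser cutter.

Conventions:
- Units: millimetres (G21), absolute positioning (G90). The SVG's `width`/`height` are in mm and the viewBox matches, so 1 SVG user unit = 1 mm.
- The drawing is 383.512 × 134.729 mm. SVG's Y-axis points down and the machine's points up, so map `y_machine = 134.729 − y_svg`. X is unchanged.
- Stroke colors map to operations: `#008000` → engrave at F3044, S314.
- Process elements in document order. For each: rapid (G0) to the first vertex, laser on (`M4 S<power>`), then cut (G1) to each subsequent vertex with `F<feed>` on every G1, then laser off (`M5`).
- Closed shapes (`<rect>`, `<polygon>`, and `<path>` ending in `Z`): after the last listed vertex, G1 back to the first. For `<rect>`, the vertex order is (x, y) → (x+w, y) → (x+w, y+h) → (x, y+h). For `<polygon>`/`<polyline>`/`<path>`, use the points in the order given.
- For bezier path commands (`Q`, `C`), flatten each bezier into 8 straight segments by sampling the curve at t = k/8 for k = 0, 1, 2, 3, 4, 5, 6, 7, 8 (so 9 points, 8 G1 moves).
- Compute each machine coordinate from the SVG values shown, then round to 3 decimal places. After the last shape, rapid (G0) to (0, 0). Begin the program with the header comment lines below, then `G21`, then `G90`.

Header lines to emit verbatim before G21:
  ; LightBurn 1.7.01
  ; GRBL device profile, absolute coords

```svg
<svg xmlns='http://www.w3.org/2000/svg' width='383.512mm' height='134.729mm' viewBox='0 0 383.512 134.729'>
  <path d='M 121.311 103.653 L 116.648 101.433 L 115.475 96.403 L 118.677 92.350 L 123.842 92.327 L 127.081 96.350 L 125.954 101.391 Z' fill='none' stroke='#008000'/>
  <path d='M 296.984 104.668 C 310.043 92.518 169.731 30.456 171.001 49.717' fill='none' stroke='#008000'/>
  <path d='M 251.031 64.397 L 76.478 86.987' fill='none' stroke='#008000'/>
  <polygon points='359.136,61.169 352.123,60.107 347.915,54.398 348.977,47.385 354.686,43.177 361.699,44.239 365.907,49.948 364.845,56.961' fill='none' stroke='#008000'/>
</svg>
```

viewBox `0 0 383.512 134.729` with mm width/height → 1 unit = 1 mm. Flip: y_m = 134.729 − y_svg.

**Shape 1** — `<path>` regular polygon, stroke `#008000` → engrave (S314, F3044). Machine vertices: (121.311,31.076) → (116.648,33.296) → (115.475,38.326) → (118.677,42.379) → (123.842,42.402) → (127.081,38.379) → (125.954,33.338) → (121.311,31.076). Closed: final G1 returns to the first vertex.

**Shape 2** — `<path>` cubic bezier, stroke `#008000` → engrave (S314, F3044). Control points (SVG): P0=(296.984,104.668), P1=(310.043,92.518), P2=(169.731,30.456), P3=(171.001,49.717); sampled at t=k/8. Machine vertices: (296.984,30.061) → (295.268,36.701) → (282.630,46.481) → (262.526,57.866) → (238.413,69.316) → (213.748,79.293) → (191.986,86.260) → (176.585,88.679) → (171.001,85.012). Open path.

**Shape 3** — `<path>` line segment, stroke `#008000` → engrave (S314, F3044). Machine vertices: (251.031,70.332) → (76.478,47.742). Open path.

**Shape 4** — `<polygon>` regular polygon, stroke `#008000` → engrave (S314, F3044). Machine vertices: (359.136,73.560) → (352.123,74.622) → (347.915,80.331) → (348.977,87.344) → (354.686,91.552) → (361.699,90.490) → (365.907,84.781) → (364.845,77.768) → (359.136,73.560). Closed: final G1 returns to the first vertex.

; LightBurn 1.7.01
; GRBL device profile, absolute coords
G21
G90
G0 X121.311 Y31.076
M4 S314
G1 X116.648 Y33.296 F3044
G1 X115.475 Y38.326 F3044
G1 X118.677 Y42.379 F3044
G1 X123.842 Y42.402 F3044
G1 X127.081 Y38.379 F3044
G1 X125.954 Y33.338 F3044
G1 X121.311 Y31.076 F3044
M5
G0 X296.984 Y30.061
M4 S314
G1 X295.268 Y36.701 F3044
G1 X282.630 Y46.481 F3044
G1 X262.526 Y57.866 F3044
G1 X238.413 Y69.316 F3044
G1 X213.748 Y79.293 F3044
G1 X191.986 Y86.260 F3044
G1 X176.585 Y88.679 F3044
G1 X171.001 Y85.012 F3044
M5
G0 X251.031 Y70.332
M4 S314
G1 X76.478 Y47.742 F3044
M5
G0 X359.136 Y73.560
M4 S314
G1 X352.123 Y74.622 F3044
G1 X347.915 Y80.331 F3044
G1 X348.977 Y87.344 F3044
G1 X354.686 Y91.552 F3044
G1 X361.699 Y90.490 F3044
G1 X365.907 Y84.781 F3044
G1 X364.845 Y77.768 F3044
G1 X359.136 Y73.560 F3044
M5
G0 X0.000 Y0.000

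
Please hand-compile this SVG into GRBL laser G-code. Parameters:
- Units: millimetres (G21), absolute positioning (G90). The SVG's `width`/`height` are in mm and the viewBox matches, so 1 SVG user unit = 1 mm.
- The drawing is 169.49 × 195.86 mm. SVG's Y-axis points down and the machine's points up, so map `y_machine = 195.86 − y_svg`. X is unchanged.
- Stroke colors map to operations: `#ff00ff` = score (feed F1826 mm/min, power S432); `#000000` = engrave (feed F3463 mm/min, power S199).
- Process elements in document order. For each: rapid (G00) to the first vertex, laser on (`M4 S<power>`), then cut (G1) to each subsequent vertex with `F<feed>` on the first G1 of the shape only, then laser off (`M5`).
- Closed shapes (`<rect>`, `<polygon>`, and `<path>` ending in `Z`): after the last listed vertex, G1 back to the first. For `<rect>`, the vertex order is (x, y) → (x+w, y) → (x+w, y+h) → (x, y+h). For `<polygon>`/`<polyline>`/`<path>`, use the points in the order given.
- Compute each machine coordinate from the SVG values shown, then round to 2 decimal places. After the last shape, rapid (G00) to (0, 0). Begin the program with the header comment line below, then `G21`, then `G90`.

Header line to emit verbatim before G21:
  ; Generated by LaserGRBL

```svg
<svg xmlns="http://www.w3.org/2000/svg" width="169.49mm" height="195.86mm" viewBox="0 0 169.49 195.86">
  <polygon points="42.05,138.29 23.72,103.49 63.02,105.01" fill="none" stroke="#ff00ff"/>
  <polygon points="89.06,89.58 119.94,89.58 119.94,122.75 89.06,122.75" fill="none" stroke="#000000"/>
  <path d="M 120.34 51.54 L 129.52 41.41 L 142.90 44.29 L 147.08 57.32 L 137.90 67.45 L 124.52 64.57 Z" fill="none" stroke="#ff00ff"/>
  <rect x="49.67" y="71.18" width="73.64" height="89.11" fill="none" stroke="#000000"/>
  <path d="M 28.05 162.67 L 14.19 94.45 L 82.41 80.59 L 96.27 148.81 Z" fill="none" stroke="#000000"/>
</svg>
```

1 u = 1 mm; y_m = 195.86 − y.

[1] `<polygon>` regular polygon, #ff00ff→score S432 F1826: (42.05,57.57) → (23.72,92.37) → (63.02,90.85) → (42.05,57.57) (closed)

[2] `<polygon>` rectangle, #000000→engrave S199 F3463: (89.06,106.28) → (119.94,106.28) → (119.94,73.11) → (89.06,73.11) → (89.06,106.28) (closed)

[3] `<path>` regular polygon, #ff00ff→score S432 F1826: (120.34,144.32) → (129.52,154.45) → (142.90,151.57) → (147.08,138.54) → (137.90,128.41) → (124.52,131.29) → (120.34,144.32) (closed)

[4] `<rect>` rectangle, #000000→engrave S199 F3463: (49.67,124.68) → (123.31,124.68) → (123.31,35.57) → (49.67,35.57) → (49.67,124.68) (closed)

[5] `<path>` regular polygon, #000000→engrave S199 F3463: (28.05,33.19) → (14.19,101.41) → (82.41,115.27) → (96.27,47.05) → (28.05,33.19) (closed)

; Generated by LaserGRBL
G21
G90
G00 X42.05 Y57.57
M4 S432
G1 X23.72 Y92.37 F1826
G1 X63.02 Y90.85
G1 X42.05 Y57.57
M5
G00 X89.06 Y106.28
M4 S199
G1 X119.94 Y106.28 F3463
G1 X119.94 Y73.11
G1 X89.06 Y73.11
G1 X89.06 Y106.28
M5
G00 X120.34 Y144.32
M4 S432
G1 X129.52 Y154.45 F1826
G1 X142.90 Y151.57
G1 X147.08 Y138.54
G1 X137.90 Y128.41
G1 X124.52 Y131.29
G1 X120.34 Y144.32
M5
G00 X49.67 Y124.68
M4 S199
G1 X123.31 Y124.68 F3463
G1 X123.31 Y35.57
G1 X49.67 Y35.57
G1 X49.67 Y124.68
M5
G00 X28.05 Y33.19
M4 S199
G1 X14.19 Y101.41 F3463
G1 X82.41 Y115.27
G1 X96.27 Y47.05
G1 X28.05 Y33.19
M5
G00 X0.00 Y0.00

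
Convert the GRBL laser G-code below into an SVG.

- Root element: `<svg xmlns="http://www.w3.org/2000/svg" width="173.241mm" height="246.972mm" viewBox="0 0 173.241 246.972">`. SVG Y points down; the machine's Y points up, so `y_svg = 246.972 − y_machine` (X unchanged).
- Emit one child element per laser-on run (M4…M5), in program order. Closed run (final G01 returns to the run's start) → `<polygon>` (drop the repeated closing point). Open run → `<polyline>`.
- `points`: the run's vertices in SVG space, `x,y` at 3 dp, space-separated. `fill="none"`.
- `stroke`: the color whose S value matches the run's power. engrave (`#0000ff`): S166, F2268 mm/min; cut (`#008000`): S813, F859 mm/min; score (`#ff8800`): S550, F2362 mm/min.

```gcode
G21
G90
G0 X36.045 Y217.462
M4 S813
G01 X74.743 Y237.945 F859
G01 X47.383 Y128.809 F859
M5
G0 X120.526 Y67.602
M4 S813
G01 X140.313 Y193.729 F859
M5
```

Each laser-on run becomes one SVG element. Flip Y back into SVG space with y_svg = 246.972 − y_machine. Every run uses S813, so all elements get stroke `#008000` (cut).

Run 1: The run is open, so emit a `<polyline>` with points (Y-flipped): 36.045,29.510 74.743,9.027 47.383,118.163.

Run 2: The run is open, so emit a `<polyline>` with points (Y-flipped): 120.526,179.370 140.313,53.243.

<svg xmlns="http://www.w3.org/2000/svg" width="173.241mm" height="246.972mm" viewBox="0 0 173.241 246.972">
  <polyline points="36.045,29.510 74.743,9.027 47.383,118.163" fill="none" stroke="#008000"/>
  <polyline points="120.526,179.370 140.313,53.243" fill="none" stroke="#008000"/>
</svg>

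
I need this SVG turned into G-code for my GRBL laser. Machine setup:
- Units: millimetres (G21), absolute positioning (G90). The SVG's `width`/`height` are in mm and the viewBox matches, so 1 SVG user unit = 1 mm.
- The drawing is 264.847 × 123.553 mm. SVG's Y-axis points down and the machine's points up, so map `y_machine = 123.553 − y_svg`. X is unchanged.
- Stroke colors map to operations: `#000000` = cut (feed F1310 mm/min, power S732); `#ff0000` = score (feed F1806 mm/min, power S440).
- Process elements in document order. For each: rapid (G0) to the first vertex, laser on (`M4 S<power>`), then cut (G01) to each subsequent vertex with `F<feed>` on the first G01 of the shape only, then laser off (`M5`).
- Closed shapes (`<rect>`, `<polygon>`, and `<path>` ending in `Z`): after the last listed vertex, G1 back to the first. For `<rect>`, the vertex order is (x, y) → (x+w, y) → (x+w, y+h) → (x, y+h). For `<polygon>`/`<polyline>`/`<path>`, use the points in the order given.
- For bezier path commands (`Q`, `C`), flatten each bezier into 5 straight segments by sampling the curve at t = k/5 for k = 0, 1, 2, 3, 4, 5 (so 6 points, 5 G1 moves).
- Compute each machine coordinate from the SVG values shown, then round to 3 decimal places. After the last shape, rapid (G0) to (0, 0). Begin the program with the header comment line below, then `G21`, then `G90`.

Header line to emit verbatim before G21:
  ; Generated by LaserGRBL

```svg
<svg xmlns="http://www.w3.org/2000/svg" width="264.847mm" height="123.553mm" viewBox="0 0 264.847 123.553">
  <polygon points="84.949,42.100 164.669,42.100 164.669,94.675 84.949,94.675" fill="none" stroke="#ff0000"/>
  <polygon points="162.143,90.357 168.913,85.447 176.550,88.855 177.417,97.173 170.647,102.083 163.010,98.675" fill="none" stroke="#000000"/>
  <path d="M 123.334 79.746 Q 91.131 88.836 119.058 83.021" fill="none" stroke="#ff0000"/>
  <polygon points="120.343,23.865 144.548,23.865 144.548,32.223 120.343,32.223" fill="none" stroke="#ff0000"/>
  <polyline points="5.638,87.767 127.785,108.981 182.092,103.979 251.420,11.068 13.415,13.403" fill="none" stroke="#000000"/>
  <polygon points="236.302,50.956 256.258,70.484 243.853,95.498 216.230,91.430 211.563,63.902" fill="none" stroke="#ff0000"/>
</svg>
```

; Generated by LaserGRBL
G21
G90
G0 X84.949 Y81.453
M4 S440
G01 X164.669 Y81.453 F1806
G01 X164.669 Y28.878
G01 X84.949 Y28.878
G01 X84.949 Y81.453
M5
G0 X162.143 Y33.196
M4 S732
G01 X168.913 Y38.106 F1310
G01 X176.550 Y34.698
G01 X177.417 Y26.380
G01 X170.647 Y21.470
G01 X163.010 Y24.878
G01 X162.143 Y33.196
M5
G0 X123.334 Y43.807
M4 S440
G01 X112.858 Y40.767 F1806
G01 X107.192 Y38.920
G01 X106.337 Y38.265
G01 X110.292 Y38.802
G01 X119.058 Y40.532
M5
G0 X120.343 Y99.688
M4 S440
G01 X144.548 Y99.688 F1806
G01 X144.548 Y91.330
G01 X120.343 Y91.330
G01 X120.343 Y99.688
M5
G0 X5.638 Y35.786
M4 S732
G01 X127.785 Y14.572 F1310
G01 X182.092 Y19.574
G01 X251.420 Y112.485
G01 X13.415 Y110.150
M5
G0 X236.302 Y72.597
M4 S440
G01 X256.258 Y53.069 F1806
G01 X243.853 Y28.055
G01 X216.230 Y32.123
G01 X211.563 Y59.651
G01 X236.302 Y72.597
M5
G0 X0.000 Y0.000

Since the viewBox matches the mm dimensions, user units are millimetres directly. The only transform is the Y-flip y_m = 123.553 − y_svg.

Shape 1 is a rectangle drawn with `<polygon>`. Its stroke #ff0000 means score at S440, F1806. After flipping Y the toolpath is (84.949,81.453) → (164.669,81.453) → (164.669,28.878) → (84.949,28.878) → (84.949,81.453), returning to the start.

Shape 2 is a regular polygon drawn with `<polygon>`. Its stroke #000000 means cut at S732, F1310. After flipping Y the toolpath is (162.143,33.196) → (168.913,38.106) → (176.550,34.698) → (177.417,26.380) → (170.647,21.470) → (163.010,24.878) → (162.143,33.196), returning to the start.

Shape 3 is a quadratic bezier drawn with `<path>`. Its stroke #ff0000 means score at S440, F1806. After flipping Y the toolpath is (123.334,43.807) → (112.858,40.767) → (107.192,38.920) → (106.337,38.265) → (110.292,38.802) → (119.058,40.532).

Shape 4 is a rectangle drawn with `<polygon>`. Its stroke #ff0000 means score at S440, F1806. After flipping Y the toolpath is (120.343,99.688) → (144.548,99.688) → (144.548,91.330) → (120.343,91.330) → (120.343,99.688), returning to the start.

Shape 5 is a open polyline drawn with `<polyline>`. Its stroke #000000 means cut at S732, F1310. After flipping Y the toolpath is (5.638,35.786) → (127.785,14.572) → (182.092,19.574) → (251.420,112.485) → (13.415,110.150).

Shape 6 is a regular polygon drawn with `<polygon>`. Its stroke #ff0000 means score at S440, F1806. After flipping Y the toolpath is (236.302,72.597) → (256.258,53.069) → (243.853,28.055) → (216.230,32.123) → (211.563,59.651) → (236.302,72.597), returning to the start.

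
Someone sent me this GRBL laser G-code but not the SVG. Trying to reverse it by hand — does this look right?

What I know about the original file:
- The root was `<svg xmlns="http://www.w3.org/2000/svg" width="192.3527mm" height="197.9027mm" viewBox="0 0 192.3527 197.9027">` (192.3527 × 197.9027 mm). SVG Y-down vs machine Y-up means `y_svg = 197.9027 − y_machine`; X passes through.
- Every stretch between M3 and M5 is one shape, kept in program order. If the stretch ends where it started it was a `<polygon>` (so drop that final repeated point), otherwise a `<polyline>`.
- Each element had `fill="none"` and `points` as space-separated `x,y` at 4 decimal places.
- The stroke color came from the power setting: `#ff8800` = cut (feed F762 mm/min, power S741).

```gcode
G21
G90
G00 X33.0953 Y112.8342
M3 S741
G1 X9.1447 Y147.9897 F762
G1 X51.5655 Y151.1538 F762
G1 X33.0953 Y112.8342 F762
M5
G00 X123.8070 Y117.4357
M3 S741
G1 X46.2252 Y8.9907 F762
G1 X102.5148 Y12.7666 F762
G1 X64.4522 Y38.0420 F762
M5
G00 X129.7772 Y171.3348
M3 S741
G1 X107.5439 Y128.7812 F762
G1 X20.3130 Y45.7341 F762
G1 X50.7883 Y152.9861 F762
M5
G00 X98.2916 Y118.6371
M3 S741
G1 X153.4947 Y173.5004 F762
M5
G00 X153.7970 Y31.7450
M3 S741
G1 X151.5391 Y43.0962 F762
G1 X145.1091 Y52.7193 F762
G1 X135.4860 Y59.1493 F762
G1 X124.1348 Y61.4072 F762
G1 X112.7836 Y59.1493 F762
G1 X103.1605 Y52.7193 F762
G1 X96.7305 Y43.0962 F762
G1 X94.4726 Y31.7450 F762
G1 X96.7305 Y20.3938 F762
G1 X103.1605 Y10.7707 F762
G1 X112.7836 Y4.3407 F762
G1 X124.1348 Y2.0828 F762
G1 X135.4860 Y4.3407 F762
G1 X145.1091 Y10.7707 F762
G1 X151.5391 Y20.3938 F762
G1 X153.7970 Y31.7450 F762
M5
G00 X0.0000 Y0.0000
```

Each laser-on run becomes one SVG element. Flip Y back into SVG space with y_svg = 197.9027 − y_machine. Every run uses S741, so all elements get stroke `#ff8800` (cut).

Run 1: The run returns to its start, so emit a `<polygon>` with points (Y-flipped): 33.0953,85.0685 9.1447,49.9130 51.5655,46.7489.

Run 2: The run is open, so emit a `<polyline>` with points (Y-flipped): 123.8070,80.4670 46.2252,188.9120 102.5148,185.1361 64.4522,159.8607.

Run 3: The run is open, so emit a `<polyline>` with points (Y-flipped): 129.7772,26.5679 107.5439,69.1215 20.3130,152.1686 50.7883,44.9166.

Run 4: The run is open, so emit a `<polyline>` with points (Y-flipped): 98.2916,79.2656 153.4947,24.4023.

Run 5: The run returns to its start, so emit a `<polygon>` with points (Y-flipped): 153.7970,166.1577 151.5391,154.8065 145.1091,145.1834 135.4860,138.7534 124.1348,136.4955 112.7836,138.7534 103.1605,145.1834 96.7305,154.8065 94.4726,166.1577 96.7305,177.5089 103.1605,187.1320 112.7836,193.5620 124.1348,195.8199 135.4860,193.5620 145.1091,187.1320 151.5391,177.5089.

<svg xmlns="http://www.w3.org/2000/svg" width="192.3527mm" height="197.9027mm" viewBox="0 0 192.3527 197.9027">
  <polygon points="33.0953,85.0685 9.1447,49.9130 51.5655,46.7489" fill="none" stroke="#ff8800"/>
  <polyline points="123.8070,80.4670 46.2252,188.9120 102.5148,185.1361 64.4522,159.8607" fill="none" stroke="#ff8800"/>
  <polyline points="129.7772,26.5679 107.5439,69.1215 20.3130,152.1686 50.7883,44.9166" fill="none" stroke="#ff8800"/>
  <polyline points="98.2916,79.2656 153.4947,24.4023" fill="none" stroke="#ff8800"/>
  <polygon points="153.7970,166.1577 151.5391,154.8065 145.1091,145.1834 135.4860,138.7534 124.1348,136.4955 112.7836,138.7534 103.1605,145.1834 96.7305,154.8065 94.4726,166.1577 96.7305,177.5089 103.1605,187.1320 112.7836,193.5620 124.1348,195.8199 135.4860,193.5620 145.1091,187.1320 151.5391,177.5089" fill="none" stroke="#ff8800"/>
</svg>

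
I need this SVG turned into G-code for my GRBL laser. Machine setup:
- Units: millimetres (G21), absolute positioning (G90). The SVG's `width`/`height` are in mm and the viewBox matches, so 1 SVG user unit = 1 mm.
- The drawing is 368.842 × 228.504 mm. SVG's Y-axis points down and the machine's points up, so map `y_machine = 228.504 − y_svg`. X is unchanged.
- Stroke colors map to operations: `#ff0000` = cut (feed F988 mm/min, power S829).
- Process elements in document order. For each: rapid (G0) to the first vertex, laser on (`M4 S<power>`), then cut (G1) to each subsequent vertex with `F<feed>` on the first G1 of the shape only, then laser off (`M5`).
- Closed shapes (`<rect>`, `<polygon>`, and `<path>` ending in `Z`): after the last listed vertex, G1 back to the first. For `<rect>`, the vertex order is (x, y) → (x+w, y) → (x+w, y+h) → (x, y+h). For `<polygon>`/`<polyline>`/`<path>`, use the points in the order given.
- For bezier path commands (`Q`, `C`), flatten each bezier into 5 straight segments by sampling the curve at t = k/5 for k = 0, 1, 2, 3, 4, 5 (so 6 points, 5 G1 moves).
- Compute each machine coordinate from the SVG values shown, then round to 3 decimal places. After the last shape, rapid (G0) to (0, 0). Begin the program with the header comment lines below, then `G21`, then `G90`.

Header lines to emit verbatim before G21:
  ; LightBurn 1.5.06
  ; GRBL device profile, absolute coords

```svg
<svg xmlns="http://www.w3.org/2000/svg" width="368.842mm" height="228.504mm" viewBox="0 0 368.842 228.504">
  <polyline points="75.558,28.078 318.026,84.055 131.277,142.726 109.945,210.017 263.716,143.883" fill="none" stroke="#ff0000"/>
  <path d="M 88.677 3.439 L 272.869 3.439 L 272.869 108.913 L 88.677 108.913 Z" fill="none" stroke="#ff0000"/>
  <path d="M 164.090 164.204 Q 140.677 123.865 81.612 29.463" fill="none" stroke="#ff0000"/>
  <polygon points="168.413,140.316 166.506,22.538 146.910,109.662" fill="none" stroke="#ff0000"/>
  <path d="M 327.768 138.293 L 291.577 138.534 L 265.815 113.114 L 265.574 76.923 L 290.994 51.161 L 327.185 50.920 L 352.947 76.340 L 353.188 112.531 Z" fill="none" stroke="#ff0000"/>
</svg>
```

; LightBurn 1.5.06
; GRBL device profile, absolute coords
G21
G90
G0 X75.558 Y200.426
M4 S829
G1 X318.026 Y144.449 F988
G1 X131.277 Y85.778
G1 X109.945 Y18.487
G1 X263.716 Y84.621
M5
G0 X88.677 Y225.065
M4 S829
G1 X272.869 Y225.065 F988
G1 X272.869 Y119.591
G1 X88.677 Y119.591
G1 X88.677 Y225.065
M5
G0 X164.090 Y64.300
M4 S829
G1 X153.299 Y82.598 F988
G1 X139.655 Y105.221
G1 X123.160 Y132.169
G1 X103.812 Y163.443
G1 X81.612 Y199.041
M5
G0 X168.413 Y88.188
M4 S829
G1 X166.506 Y205.966 F988
G1 X146.910 Y118.842
G1 X168.413 Y88.188
M5
G0 X327.768 Y90.211
M4 S829
G1 X291.577 Y89.970 F988
G1 X265.815 Y115.390
G1 X265.574 Y151.581
G1 X290.994 Y177.343
G1 X327.185 Y177.584
G1 X352.947 Y152.164
G1 X353.188 Y115.973
G1 X327.768 Y90.211
M5
G0 X0.000 Y0.000

viewBox `0 0 368.842 228.504` with mm width/height → 1 unit = 1 mm. Flip: y_m = 228.504 − y_svg.

**Shape 1** — `<polyline>` open polyline, stroke `#ff0000` → cut (S829, F988). Machine vertices: (75.558,200.426) → (318.026,144.449) → (131.277,85.778) → (109.945,18.487) → (263.716,84.621). Open path.

**Shape 2** — `<path>` rectangle, stroke `#ff0000` → cut (S829, F988). Machine vertices: (88.677,225.065) → (272.869,225.065) → (272.869,119.591) → (88.677,119.591) → (88.677,225.065). Closed: final G1 returns to the first vertex.

**Shape 3** — `<path>` quadratic bezier, stroke `#ff0000` → cut (S829, F988). Control points (SVG): P0=(164.090,164.204), P1=(140.677,123.865), P2=(81.612,29.463); sampled at t=k/5. Machine vertices: (164.090,64.300) → (153.299,82.598) → (139.655,105.221) → (123.160,132.169) → (103.812,163.443) → (81.612,199.041). Open path.

**Shape 4** — `<polygon>` closed polygon, stroke `#ff0000` → cut (S829, F988). Machine vertices: (168.413,88.188) → (166.506,205.966) → (146.910,118.842) → (168.413,88.188). Closed: final G1 returns to the first vertex.

**Shape 5** — `<path>` regular polygon, stroke `#ff0000` → cut (S829, F988). Machine vertices: (327.768,90.211) → (291.577,89.970) → (265.815,115.390) → (265.574,151.581) → (290.994,177.343) → (327.185,177.584) → (352.947,152.164) → (353.188,115.973) → (327.768,90.211). Closed: final G1 returns to the first vertex.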